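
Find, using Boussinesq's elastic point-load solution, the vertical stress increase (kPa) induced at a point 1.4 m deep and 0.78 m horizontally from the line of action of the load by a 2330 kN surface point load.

Δσ_z ≈ 289 kPa

Boussinesq vertical stress below a point load on an elastic half-space:
Δσ_z = 3P/(2πz²) · [1 + (r/z)²]^(−5/2)
r/z = 0.78/1.4 = 0.55714; [1+(r/z)²]^(−5/2) = 0.50873.
Δσ_z = 3×2330/(2π×1.4²) × 0.50873 = 567.6 × 0.50873 = 288.8 kPa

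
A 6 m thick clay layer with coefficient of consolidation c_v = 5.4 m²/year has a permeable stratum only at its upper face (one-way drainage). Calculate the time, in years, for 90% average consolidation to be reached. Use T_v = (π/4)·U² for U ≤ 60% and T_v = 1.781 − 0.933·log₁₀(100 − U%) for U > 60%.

t ≈ 5.65 years

Drainage path length: H_d = H = 6 m (single drainage).
U > 60%: T_v = 1.781 − 0.933·log₁₀(100 − 90) = 0.848.
t = T_v·H_d²/c_v = 0.848×6²/5.4 = 5.653 years.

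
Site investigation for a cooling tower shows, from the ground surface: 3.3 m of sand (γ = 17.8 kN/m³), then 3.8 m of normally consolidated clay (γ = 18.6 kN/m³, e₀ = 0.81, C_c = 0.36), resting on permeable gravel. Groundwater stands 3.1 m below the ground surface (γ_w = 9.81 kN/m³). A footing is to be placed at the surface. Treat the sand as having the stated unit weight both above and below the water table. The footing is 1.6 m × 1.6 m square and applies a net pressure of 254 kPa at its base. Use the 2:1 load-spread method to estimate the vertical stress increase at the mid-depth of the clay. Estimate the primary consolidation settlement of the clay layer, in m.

Mid-depth of clay below the ground surface: z = 3.3 + 3.8/2 = 5.2 m.
Total vertical stress at mid-clay: σ_v = 17.8×3.3 + 18.6×1.9 = 94.08 kPa.
Pore pressure: u = 9.81×(5.2 − 3.1) = 20.601 kPa.
Initial effective stress: σ'_0 = σ_v − u = 94.08 − 20.601 = 73.479 kPa.
Stress increase at mid-clay by the 2:1 spreading method:
Δσ = qBL/((B+z)(L+z)) = 254×1.6×1.6/((1.6+5.2)(1.6+5.2)) = 14.062 kPa
Final effective stress: σ'_f = σ'_0 + Δσ = 73.479 + 14.062 = 87.541 kPa.
Normally consolidated clay, so the full stress increment lies on the virgin compression line:
S_c = C_c·H/(1+e₀)·log₁₀(σ'_f/σ'_0) = 0.36×3.8/(1+0.81)×log₁₀(87.541/73.479)
    = 0.7558 × 0.076048 = 0.05748 m

S_c ≈ 0.0575 m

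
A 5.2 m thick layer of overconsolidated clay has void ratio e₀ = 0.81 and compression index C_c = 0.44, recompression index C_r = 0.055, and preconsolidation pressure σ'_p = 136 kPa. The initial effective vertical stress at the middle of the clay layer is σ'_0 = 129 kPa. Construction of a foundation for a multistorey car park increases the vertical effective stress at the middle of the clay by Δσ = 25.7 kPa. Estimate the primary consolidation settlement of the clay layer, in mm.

S_c ≈ 74.4 mm

Final effective stress: σ'_f = 129 + 25.7 = 154.7 kPa.
σ'_f = 154.7 > σ'_p = 136 kPa, so the stress path crosses the preconsolidation pressure — recompression up to σ'_p, then virgin compression beyond:
S_c = H/(1+e₀)·[C_r·log₁₀(σ'_p/σ'_0) + C_c·log₁₀(σ'_f/σ'_p)]
    = 5.2/1.81 × [0.055×log₁₀(136/129) + 0.44×log₁₀(154.7/136)]
    = 2.8729 × [0.0012622 + 0.024619] = 0.07435 m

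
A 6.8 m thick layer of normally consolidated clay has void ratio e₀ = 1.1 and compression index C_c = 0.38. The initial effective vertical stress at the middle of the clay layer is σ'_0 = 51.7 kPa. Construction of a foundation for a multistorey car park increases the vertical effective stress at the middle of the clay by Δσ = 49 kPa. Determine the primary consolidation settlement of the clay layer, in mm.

S_c ≈ 356 mm

Final effective stress: σ'_f = σ'_0 + Δσ = 51.7 + 49 = 100.7 kPa.
Normally consolidated clay, so the full stress increment lies on the virgin compression line:
S_c = C_c·H/(1+e₀)·log₁₀(σ'_f/σ'_0) = 0.38×6.8/(1+1.1)×log₁₀(100.7/51.7)
    = 1.2305 × 0.28954 = 0.3563 m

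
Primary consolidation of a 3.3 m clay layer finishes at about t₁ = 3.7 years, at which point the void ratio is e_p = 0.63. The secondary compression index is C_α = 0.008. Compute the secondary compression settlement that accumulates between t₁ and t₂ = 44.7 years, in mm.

S_s ≈ 17.5 mm

Secondary compression: S_s = C_α·H/(1+e_p)·log₁₀(t₂/t₁)
S_s = 0.008×3.3/(1+0.63)×log₁₀(44.7/3.7)
    = 0.0162 × 1.082 = 0.01753 m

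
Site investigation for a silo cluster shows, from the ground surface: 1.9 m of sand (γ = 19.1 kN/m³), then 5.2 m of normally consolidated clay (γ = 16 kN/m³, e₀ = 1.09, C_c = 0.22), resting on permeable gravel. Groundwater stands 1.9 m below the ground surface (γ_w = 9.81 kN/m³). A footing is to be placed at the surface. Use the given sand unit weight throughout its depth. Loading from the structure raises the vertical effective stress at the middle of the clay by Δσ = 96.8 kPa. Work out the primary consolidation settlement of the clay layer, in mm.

Mid-depth of clay below the ground surface: z = 1.9 + 5.2/2 = 4.5 m.
Total vertical stress at mid-clay: σ_v = 19.1×1.9 + 16×2.6 = 77.89 kPa.
Pore pressure: u = 9.81×(4.5 − 1.9) = 25.506 kPa.
Initial effective stress: σ'_0 = σ_v − u = 77.89 − 25.506 = 52.384 kPa.
Final effective stress: σ'_f = σ'_0 + Δσ = 52.384 + 96.8 = 149.18 kPa.
Normally consolidated clay, so the full stress increment lies on the virgin compression line:
S_c = C_c·H/(1+e₀)·log₁₀(σ'_f/σ'_0) = 0.22×5.2/(1+1.09)×log₁₀(149.18/52.384)
    = 0.54737 × 0.45451 = 0.2488 m

S_c ≈ 249 mm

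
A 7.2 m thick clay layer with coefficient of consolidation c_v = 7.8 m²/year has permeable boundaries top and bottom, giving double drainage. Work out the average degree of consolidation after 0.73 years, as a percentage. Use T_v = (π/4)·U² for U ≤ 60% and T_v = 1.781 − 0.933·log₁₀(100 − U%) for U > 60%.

Drainage path length: H_d = H/2 = 3.6 m (double drainage).
T_v = c_v·t/H_d² = 7.8×0.73/3.6² = 0.43935.
T_v = 0.43935 corresponds to the U > 60% branch:
U = 1 − 10^((1.781 − T_v)/0.933)/100 = 0.7258

U ≈ 72.6 %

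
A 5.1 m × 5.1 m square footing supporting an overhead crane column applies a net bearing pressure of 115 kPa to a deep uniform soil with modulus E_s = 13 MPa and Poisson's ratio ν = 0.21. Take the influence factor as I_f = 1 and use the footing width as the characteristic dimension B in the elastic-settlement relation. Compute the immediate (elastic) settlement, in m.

S_e ≈ 0.0431 m

Immediate (elastic) settlement: S_e = q·B·(1−ν²)/E_s · I_f.
E_s = 13 MPa = 13000 kPa.
S_e = 115 × 5.1 × (1 − 0.21²) / 13000 × 1
    = 115 × 5.1 × 0.9559 / 13000 × 1
    = 0.04313 m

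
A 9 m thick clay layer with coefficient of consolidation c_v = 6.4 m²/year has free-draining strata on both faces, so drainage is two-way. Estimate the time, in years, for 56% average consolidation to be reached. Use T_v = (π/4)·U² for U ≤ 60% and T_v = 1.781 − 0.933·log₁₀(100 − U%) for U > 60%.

t ≈ 0.779 years

Drainage path length: H_d = H/2 = 4.5 m (double drainage).
U ≤ 60%: T_v = (π/4)·U² = (π/4)×0.56² = 0.2463.
t = T_v·H_d²/c_v = 0.2463×4.5²/6.4 = 0.7793 years.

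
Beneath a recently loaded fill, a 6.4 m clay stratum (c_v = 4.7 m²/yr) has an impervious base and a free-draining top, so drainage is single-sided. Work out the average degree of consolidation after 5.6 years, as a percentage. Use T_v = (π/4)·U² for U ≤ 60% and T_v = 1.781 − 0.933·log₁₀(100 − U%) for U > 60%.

U ≈ 83.4 %

Drainage path length: H_d = H = 6.4 m (single drainage).
T_v = c_v·t/H_d² = 4.7×5.6/6.4² = 0.64258.
T_v = 0.64258 corresponds to the U > 60% branch:
U = 1 − 10^((1.781 − T_v)/0.933)/100 = 0.834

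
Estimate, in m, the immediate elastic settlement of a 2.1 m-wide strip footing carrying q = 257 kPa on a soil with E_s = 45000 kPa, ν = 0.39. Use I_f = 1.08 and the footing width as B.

Immediate (elastic) settlement: S_e = q·B·(1−ν²)/E_s · I_f.
S_e = 257 × 2.1 × (1 − 0.39²) / 45000 × 1.08
    = 257 × 2.1 × 0.8479 / 45000 × 1.08
    = 0.01098 m

S_e ≈ 0.011 m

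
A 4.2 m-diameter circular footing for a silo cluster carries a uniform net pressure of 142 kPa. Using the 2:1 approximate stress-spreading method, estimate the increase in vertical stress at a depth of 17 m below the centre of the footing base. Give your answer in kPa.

Δσ_z ≈ 5.57 kPa

By the 2:1 method the load spreads at 1 horizontal : 2 vertical, so at depth z the loaded area has grown by z in each plan dimension:
Δσ ≈ qD²/(D+z)² = 142×4.2²/(4.2+17)² = 5.5733 kPa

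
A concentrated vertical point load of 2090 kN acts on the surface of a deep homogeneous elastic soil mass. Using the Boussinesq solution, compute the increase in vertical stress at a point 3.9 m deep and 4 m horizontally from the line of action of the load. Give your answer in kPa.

Δσ_z ≈ 10.9 kPa

Boussinesq vertical stress below a point load on an elastic half-space:
Δσ_z = 3P/(2πz²) · [1 + (r/z)²]^(−5/2)
r/z = 4/3.9 = 1.0256; [1+(r/z)²]^(−5/2) = 0.1658.
Δσ_z = 3×2090/(2π×3.9²) × 0.1658 = 65.608 × 0.1658 = 10.88 kPa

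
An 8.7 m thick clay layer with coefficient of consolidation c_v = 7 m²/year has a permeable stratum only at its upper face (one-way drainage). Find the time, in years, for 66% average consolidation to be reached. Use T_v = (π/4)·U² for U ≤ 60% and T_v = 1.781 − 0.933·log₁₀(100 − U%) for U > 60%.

Drainage path length: H_d = H = 8.7 m (single drainage).
U > 60%: T_v = 1.781 − 0.933·log₁₀(100 − 66) = 0.35213.
t = T_v·H_d²/c_v = 0.35213×8.7²/7 = 3.808 years.

t ≈ 3.81 years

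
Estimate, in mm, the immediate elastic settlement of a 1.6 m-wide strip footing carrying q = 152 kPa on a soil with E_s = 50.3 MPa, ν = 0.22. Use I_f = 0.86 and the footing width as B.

Immediate (elastic) settlement: S_e = q·B·(1−ν²)/E_s · I_f.
E_s = 50.3 MPa = 50300 kPa.
S_e = 152 × 1.6 × (1 − 0.22²) / 50300 × 0.86
    = 152 × 1.6 × 0.9516 / 50300 × 0.86
    = 0.003957 m = 3.957 mm

S_e ≈ 3.96 mm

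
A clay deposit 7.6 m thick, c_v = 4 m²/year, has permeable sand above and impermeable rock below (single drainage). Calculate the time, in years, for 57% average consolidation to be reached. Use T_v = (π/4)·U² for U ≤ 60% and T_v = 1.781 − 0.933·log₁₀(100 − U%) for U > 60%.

Drainage path length: H_d = H = 7.6 m (single drainage).
U ≤ 60%: T_v = (π/4)·U² = (π/4)×0.57² = 0.25518.
t = T_v·H_d²/c_v = 0.25518×7.6²/4 = 3.685 years.

t ≈ 3.68 years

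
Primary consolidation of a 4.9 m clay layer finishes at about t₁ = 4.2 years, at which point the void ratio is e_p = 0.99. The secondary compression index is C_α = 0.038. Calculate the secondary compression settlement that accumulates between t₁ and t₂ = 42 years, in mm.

Secondary compression: S_s = C_α·H/(1+e_p)·log₁₀(t₂/t₁)
S_s = 0.038×4.9/(1+0.99)×log₁₀(42/4.2)
    = 0.09357 × 1 = 0.09357 m

S_s ≈ 93.6 mm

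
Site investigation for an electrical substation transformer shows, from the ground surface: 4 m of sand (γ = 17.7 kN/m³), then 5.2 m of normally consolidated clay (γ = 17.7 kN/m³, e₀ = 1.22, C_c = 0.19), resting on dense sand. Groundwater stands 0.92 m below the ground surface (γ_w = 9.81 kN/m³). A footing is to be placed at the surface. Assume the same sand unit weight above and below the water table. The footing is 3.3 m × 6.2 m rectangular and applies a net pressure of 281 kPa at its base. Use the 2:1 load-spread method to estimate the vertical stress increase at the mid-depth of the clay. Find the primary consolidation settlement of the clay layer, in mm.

S_c ≈ 107 mm

Mid-depth of clay below the ground surface: z = 4 + 5.2/2 = 6.6 m.
Total vertical stress at mid-clay: σ_v = 17.7×4 + 17.7×2.6 = 116.82 kPa.
Pore pressure: u = 9.81×(6.6 − 0.92) = 55.721 kPa.
Initial effective stress: σ'_0 = σ_v − u = 116.82 − 55.721 = 61.099 kPa.
Stress increase at mid-clay by the 2:1 spreading method:
Δσ = qBL/((B+z)(L+z)) = 281×3.3×6.2/((3.3+6.6)(6.2+6.6)) = 45.37 kPa
Final effective stress: σ'_f = σ'_0 + Δσ = 61.099 + 45.37 = 106.47 kPa.
Normally consolidated clay, so the full stress increment lies on the virgin compression line:
S_c = C_c·H/(1+e₀)·log₁₀(σ'_f/σ'_0) = 0.19×5.2/(1+1.22)×log₁₀(106.47/61.099)
    = 0.44505 × 0.24119 = 0.1073 m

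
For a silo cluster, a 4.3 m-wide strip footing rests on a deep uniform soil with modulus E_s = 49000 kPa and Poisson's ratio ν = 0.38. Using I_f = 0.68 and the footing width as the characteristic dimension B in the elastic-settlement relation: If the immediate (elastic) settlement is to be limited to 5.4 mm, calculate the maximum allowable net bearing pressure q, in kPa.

S_e = q·B·(1−ν²)/E_s · I_f  ⇒  q = S_e·E_s / (B·(1−ν²)·I_f).
q = 0.0054 × 49000 / (4.3 × 0.8556 × 0.68) = 105.8 kPa

q ≈ 106 kPa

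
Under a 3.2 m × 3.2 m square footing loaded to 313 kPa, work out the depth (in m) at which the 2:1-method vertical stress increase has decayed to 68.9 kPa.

z ≈ 3.62 m

2:1 spreading — at depth z the loaded area has grown by z in each plan dimension:
qB²/(B+z)² = Δσ_z ⇒ z = B(√(q/Δσ_z) − 1) = 3.2×(√(313/68.9) − 1) = 3.62 m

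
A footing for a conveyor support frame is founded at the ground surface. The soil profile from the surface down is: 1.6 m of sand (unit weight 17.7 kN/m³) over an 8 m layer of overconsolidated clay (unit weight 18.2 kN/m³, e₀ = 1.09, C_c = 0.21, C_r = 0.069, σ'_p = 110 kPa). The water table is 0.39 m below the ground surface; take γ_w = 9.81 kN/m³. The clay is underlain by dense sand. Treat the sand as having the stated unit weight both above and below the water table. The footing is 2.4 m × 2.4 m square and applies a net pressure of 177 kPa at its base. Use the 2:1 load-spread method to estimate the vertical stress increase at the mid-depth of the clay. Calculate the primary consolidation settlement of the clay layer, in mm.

Mid-depth of clay below the ground surface: z = 1.6 + 8/2 = 5.6 m.
Total vertical stress at mid-clay: σ_v = 17.7×1.6 + 18.2×4 = 101.12 kPa.
Pore pressure: u = 9.81×(5.6 − 0.39) = 51.11 kPa.
Initial effective stress: σ'_0 = σ_v − u = 101.12 − 51.11 = 50.01 kPa.
Stress increase at mid-clay by the 2:1 spreading method:
Δσ = qBL/((B+z)(L+z)) = 177×2.4×2.4/((2.4+5.6)(2.4+5.6)) = 15.93 kPa
Final effective stress: σ'_f = 50.01 + 15.93 = 65.94 kPa.
σ'_f = 65.94 ≤ σ'_p = 110 kPa, so the clay remains overconsolidated and only the recompression index applies:
S_c = C_r·H/(1+e₀)·log₁₀(σ'_f/σ'_0) = 0.069×8/2.09×log₁₀(65.94/50.01)
    = 0.26412 × 0.12009 = 0.03172 m

S_c ≈ 31.7 mm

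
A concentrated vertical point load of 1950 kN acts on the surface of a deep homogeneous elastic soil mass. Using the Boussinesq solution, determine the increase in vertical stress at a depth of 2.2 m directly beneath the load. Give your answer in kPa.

Δσ_z ≈ 192 kPa

Boussinesq vertical stress below a point load on an elastic half-space:
Δσ_z = 3P/(2πz²) · [1 + (r/z)²]^(−5/2)
r/z = 0/2.2 = 0; [1+(r/z)²]^(−5/2) = 1.
Δσ_z = 3×1950/(2π×2.2²) × 1 = 192.37 × 1 = 192.4 kPa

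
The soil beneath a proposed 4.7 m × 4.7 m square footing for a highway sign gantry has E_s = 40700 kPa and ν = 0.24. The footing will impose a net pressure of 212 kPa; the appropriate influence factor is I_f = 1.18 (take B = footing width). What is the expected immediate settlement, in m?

S_e ≈ 0.0272 m

Immediate (elastic) settlement: S_e = q·B·(1−ν²)/E_s · I_f.
S_e = 212 × 4.7 × (1 − 0.24²) / 40700 × 1.18
    = 212 × 4.7 × 0.9424 / 40700 × 1.18
    = 0.02722 m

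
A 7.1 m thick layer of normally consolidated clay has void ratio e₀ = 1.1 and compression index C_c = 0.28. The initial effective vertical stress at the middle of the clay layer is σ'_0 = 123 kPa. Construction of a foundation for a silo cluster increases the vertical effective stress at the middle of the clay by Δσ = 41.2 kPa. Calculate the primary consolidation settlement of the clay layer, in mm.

S_c ≈ 119 mm

Final effective stress: σ'_f = σ'_0 + Δσ = 123 + 41.2 = 164.2 kPa.
Normally consolidated clay, so the full stress increment lies on the virgin compression line:
S_c = C_c·H/(1+e₀)·log₁₀(σ'_f/σ'_0) = 0.28×7.1/(1+1.1)×log₁₀(164.2/123)
    = 0.94667 × 0.12547 = 0.1188 m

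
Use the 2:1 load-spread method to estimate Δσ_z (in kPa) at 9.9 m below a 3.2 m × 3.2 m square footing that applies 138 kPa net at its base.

By the 2:1 method the load spreads at 1 horizontal : 2 vertical, so at depth z the loaded area has grown by z in each plan dimension:
Δσ = qBL/((B+z)(L+z)) = 138×3.2×3.2/((3.2+9.9)(3.2+9.9)) = 8.2345 kPa

Δσ_z ≈ 8.23 kPa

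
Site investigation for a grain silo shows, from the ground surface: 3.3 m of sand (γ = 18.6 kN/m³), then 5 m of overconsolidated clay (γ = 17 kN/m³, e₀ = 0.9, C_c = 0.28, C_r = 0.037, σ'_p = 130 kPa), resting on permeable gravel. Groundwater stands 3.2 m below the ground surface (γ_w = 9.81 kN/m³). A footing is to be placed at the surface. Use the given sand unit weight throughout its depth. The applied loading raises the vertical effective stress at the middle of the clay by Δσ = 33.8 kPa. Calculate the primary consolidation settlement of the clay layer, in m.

S_c ≈ 0.0152 m

Mid-depth of clay below the ground surface: z = 3.3 + 5/2 = 5.8 m.
Total vertical stress at mid-clay: σ_v = 18.6×3.3 + 17×2.5 = 103.88 kPa.
Pore pressure: u = 9.81×(5.8 − 3.2) = 25.506 kPa.
Initial effective stress: σ'_0 = σ_v − u = 103.88 − 25.506 = 78.374 kPa.
Final effective stress: σ'_f = 78.374 + 33.8 = 112.17 kPa.
σ'_f = 112.17 ≤ σ'_p = 130 kPa, so the clay remains overconsolidated and only the recompression index applies:
S_c = C_r·H/(1+e₀)·log₁₀(σ'_f/σ'_0) = 0.037×5/1.9×log₁₀(112.17/78.374)
    = 0.097369 × 0.1557 = 0.01516 m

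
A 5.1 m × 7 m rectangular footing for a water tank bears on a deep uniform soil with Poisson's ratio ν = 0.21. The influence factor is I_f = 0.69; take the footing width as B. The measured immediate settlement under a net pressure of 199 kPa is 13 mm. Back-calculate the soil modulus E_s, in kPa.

S_e = q·B·(1−ν²)/E_s · I_f  ⇒  E_s = q·B·(1−ν²)·I_f / S_e.
E_s = 199 × 5.1 × 0.9559 × 0.69 / 0.013 = 51490 kPa

E_s ≈ 51500 kPa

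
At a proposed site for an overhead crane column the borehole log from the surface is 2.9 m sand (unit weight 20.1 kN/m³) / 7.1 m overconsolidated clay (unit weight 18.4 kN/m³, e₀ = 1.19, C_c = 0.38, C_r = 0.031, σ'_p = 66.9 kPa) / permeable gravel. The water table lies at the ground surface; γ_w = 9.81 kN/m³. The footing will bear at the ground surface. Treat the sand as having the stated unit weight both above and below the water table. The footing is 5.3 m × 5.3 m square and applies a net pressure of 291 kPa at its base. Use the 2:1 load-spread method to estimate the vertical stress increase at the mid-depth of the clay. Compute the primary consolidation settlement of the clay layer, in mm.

Mid-depth of clay below the ground surface: z = 2.9 + 7.1/2 = 6.45 m.
Total vertical stress at mid-clay: σ_v = 20.1×2.9 + 18.4×3.55 = 123.61 kPa.
Pore pressure: u = 9.81×(6.45 − 0) = 63.275 kPa.
Initial effective stress: σ'_0 = σ_v − u = 123.61 − 63.275 = 60.335 kPa.
Stress increase at mid-clay by the 2:1 spreading method:
Δσ = qBL/((B+z)(L+z)) = 291×5.3×5.3/((5.3+6.45)(5.3+6.45)) = 59.206 kPa
Final effective stress: σ'_f = 60.335 + 59.206 = 119.54 kPa.
σ'_f = 119.54 > σ'_p = 66.9 kPa, so the stress path crosses the preconsolidation pressure — recompression up to σ'_p, then virgin compression beyond:
S_c = H/(1+e₀)·[C_r·log₁₀(σ'_p/σ'_0) + C_c·log₁₀(σ'_f/σ'_p)]
    = 7.1/2.19 × [0.031×log₁₀(66.9/60.335) + 0.38×log₁₀(119.54/66.9)]
    = 3.242 × [0.0013906 + 0.095793] = 0.3151 m

S_c ≈ 315 mm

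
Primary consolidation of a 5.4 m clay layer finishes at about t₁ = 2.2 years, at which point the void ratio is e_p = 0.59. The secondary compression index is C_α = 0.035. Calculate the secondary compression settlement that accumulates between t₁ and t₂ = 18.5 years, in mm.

S_s ≈ 110 mm

Secondary compression: S_s = C_α·H/(1+e_p)·log₁₀(t₂/t₁)
S_s = 0.035×5.4/(1+0.59)×log₁₀(18.5/2.2)
    = 0.1189 × 0.9247 = 0.1099 m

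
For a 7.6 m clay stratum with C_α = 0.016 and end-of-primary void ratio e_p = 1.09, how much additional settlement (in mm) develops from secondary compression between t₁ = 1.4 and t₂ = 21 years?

S_s ≈ 68.4 mm

Secondary compression: S_s = C_α·H/(1+e_p)·log₁₀(t₂/t₁)
S_s = 0.016×7.6/(1+1.09)×log₁₀(21/1.4)
    = 0.05818 × 1.176 = 0.06843 m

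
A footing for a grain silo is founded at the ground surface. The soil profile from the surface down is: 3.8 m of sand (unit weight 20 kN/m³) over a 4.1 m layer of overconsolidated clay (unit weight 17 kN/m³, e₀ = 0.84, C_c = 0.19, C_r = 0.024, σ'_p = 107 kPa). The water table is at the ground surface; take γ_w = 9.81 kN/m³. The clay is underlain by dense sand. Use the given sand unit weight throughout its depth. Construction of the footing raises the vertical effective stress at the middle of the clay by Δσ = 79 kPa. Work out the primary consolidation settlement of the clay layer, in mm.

Mid-depth of clay below the ground surface: z = 3.8 + 4.1/2 = 5.85 m.
Total vertical stress at mid-clay: σ_v = 20×3.8 + 17×2.05 = 110.85 kPa.
Pore pressure: u = 9.81×(5.85 − 0) = 57.389 kPa.
Initial effective stress: σ'_0 = σ_v − u = 110.85 − 57.389 = 53.461 kPa.
Final effective stress: σ'_f = 53.461 + 79 = 132.46 kPa.
σ'_f = 132.46 > σ'_p = 107 kPa, so the stress path crosses the preconsolidation pressure — recompression up to σ'_p, then virgin compression beyond:
S_c = H/(1+e₀)·[C_r·log₁₀(σ'_p/σ'_0) + C_c·log₁₀(σ'_f/σ'_p)]
    = 4.1/1.84 × [0.024×log₁₀(107/53.461) + 0.19×log₁₀(132.46/107)]
    = 2.2283 × [0.0072323 + 0.017613] = 0.05536 m

S_c ≈ 55.4 mm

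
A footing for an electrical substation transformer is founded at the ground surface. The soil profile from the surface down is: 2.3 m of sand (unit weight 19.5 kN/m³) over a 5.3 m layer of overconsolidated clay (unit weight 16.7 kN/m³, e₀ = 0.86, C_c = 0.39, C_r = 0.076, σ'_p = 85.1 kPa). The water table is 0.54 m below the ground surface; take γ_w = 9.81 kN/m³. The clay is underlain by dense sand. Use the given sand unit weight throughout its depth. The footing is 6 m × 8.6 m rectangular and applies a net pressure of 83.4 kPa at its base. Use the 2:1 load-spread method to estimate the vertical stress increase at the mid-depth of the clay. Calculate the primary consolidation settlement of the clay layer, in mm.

Mid-depth of clay below the ground surface: z = 2.3 + 5.3/2 = 4.95 m.
Total vertical stress at mid-clay: σ_v = 19.5×2.3 + 16.7×2.65 = 89.105 kPa.
Pore pressure: u = 9.81×(4.95 − 0.54) = 43.262 kPa.
Initial effective stress: σ'_0 = σ_v − u = 89.105 − 43.262 = 45.843 kPa.
Stress increase at mid-clay by the 2:1 spreading method:
Δσ = qBL/((B+z)(L+z)) = 83.4×6×8.6/((6+4.95)(8.6+4.95)) = 29.004 kPa
Final effective stress: σ'_f = 45.843 + 29.004 = 74.847 kPa.
σ'_f = 74.847 ≤ σ'_p = 85.1 kPa, so the clay remains overconsolidated and only the recompression index applies:
S_c = C_r·H/(1+e₀)·log₁₀(σ'_f/σ'_0) = 0.076×5.3/1.86×log₁₀(74.847/45.843)
    = 0.21656 × 0.2129 = 0.04611 m

S_c ≈ 46.1 mm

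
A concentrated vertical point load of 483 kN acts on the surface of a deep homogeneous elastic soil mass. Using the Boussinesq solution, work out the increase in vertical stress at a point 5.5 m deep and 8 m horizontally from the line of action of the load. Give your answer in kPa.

Boussinesq vertical stress below a point load on an elastic half-space:
Δσ_z = 3P/(2πz²) · [1 + (r/z)²]^(−5/2)
r/z = 8/5.5 = 1.4545; [1+(r/z)²]^(−5/2) = 0.058359.
Δσ_z = 3×483/(2π×5.5²) × 0.058359 = 7.6237 × 0.058359 = 0.4449 kPa

Δσ_z ≈ 0.445 kPa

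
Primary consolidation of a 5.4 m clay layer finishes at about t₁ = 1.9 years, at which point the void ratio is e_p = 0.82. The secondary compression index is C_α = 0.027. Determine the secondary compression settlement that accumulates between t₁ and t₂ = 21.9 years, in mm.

S_s ≈ 85.1 mm

Secondary compression: S_s = C_α·H/(1+e_p)·log₁₀(t₂/t₁)
S_s = 0.027×5.4/(1+0.82)×log₁₀(21.9/1.9)
    = 0.08011 × 1.062 = 0.08505 m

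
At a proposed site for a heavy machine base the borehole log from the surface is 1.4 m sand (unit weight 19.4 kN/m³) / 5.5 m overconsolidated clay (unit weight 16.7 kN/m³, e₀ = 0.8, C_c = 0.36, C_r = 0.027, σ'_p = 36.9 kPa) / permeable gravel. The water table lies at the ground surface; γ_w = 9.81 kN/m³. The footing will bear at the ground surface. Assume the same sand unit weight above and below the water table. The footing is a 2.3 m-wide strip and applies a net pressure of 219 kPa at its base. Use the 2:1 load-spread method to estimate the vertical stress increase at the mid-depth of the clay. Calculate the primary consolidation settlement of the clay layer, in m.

S_c ≈ 0.529 m

Mid-depth of clay below the ground surface: z = 1.4 + 5.5/2 = 4.15 m.
Total vertical stress at mid-clay: σ_v = 19.4×1.4 + 16.7×2.75 = 73.085 kPa.
Pore pressure: u = 9.81×(4.15 − 0) = 40.712 kPa.
Initial effective stress: σ'_0 = σ_v − u = 73.085 − 40.712 = 32.373 kPa.
Stress increase at mid-clay by the 2:1 spreading method:
Δσ = qB/(B+z) = 219×2.3/(2.3+4.15) = 78.093 kPa
Final effective stress: σ'_f = 32.373 + 78.093 = 110.47 kPa.
σ'_f = 110.47 > σ'_p = 36.9 kPa, so the stress path crosses the preconsolidation pressure — recompression up to σ'_p, then virgin compression beyond:
S_c = H/(1+e₀)·[C_r·log₁₀(σ'_p/σ'_0) + C_c·log₁₀(σ'_f/σ'_p)]
    = 5.5/1.8 × [0.027×log₁₀(36.9/32.373) + 0.36×log₁₀(110.47/36.9)]
    = 3.0556 × [0.0015348 + 0.17144] = 0.5285 m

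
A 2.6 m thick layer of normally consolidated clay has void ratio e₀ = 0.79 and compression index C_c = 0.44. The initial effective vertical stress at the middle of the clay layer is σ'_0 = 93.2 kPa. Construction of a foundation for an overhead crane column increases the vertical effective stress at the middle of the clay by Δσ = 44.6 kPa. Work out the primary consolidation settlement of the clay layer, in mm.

S_c ≈ 109 mm

Final effective stress: σ'_f = σ'_0 + Δσ = 93.2 + 44.6 = 137.8 kPa.
Normally consolidated clay, so the full stress increment lies on the virgin compression line:
S_c = C_c·H/(1+e₀)·log₁₀(σ'_f/σ'_0) = 0.44×2.6/(1+0.79)×log₁₀(137.8/93.2)
    = 0.63911 × 0.16983 = 0.1085 m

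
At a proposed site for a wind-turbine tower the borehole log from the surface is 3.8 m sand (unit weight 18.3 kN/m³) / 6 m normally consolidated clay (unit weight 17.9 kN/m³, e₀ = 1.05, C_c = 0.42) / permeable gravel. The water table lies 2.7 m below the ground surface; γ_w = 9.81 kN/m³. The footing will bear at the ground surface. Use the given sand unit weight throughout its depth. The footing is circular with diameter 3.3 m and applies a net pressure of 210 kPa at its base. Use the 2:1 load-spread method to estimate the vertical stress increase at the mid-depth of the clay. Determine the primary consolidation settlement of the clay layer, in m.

Mid-depth of clay below the ground surface: z = 3.8 + 6/2 = 6.8 m.
Total vertical stress at mid-clay: σ_v = 18.3×3.8 + 17.9×3 = 123.24 kPa.
Pore pressure: u = 9.81×(6.8 − 2.7) = 40.221 kPa.
Initial effective stress: σ'_0 = σ_v − u = 123.24 − 40.221 = 83.019 kPa.
Stress increase at mid-clay by the 2:1 spreading method:
Δσ ≈ qD²/(D+z)² = 210×3.3²/(3.3+6.8)² = 22.418 kPa
Final effective stress: σ'_f = σ'_0 + Δσ = 83.019 + 22.418 = 105.44 kPa.
Normally consolidated clay, so the full stress increment lies on the virgin compression line:
S_c = C_c·H/(1+e₀)·log₁₀(σ'_f/σ'_0) = 0.42×6/(1+1.05)×log₁₀(105.44/83.019)
    = 1.2293 × 0.10383 = 0.1276 m

S_c ≈ 0.128 m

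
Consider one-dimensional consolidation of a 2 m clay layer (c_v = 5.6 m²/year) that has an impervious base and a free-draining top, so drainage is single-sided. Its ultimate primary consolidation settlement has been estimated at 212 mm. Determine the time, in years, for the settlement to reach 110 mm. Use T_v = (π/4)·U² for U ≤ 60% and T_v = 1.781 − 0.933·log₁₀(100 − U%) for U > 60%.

t ≈ 0.151 years

Drainage path length: H_d = H = 2 m (single drainage).
U = S(t)/S_ult = 110/212 = 0.5189.
U ≤ 60%: T_v = (π/4)·U² = (π/4)×0.51887² = 0.21145.
t = T_v·H_d²/c_v = 0.21145×2²/5.6 = 0.151 years.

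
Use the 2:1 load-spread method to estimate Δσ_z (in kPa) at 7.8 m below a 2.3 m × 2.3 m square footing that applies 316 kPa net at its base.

By the 2:1 method the load spreads at 1 horizontal : 2 vertical, so at depth z the loaded area has grown by z in each plan dimension:
Δσ = qBL/((B+z)(L+z)) = 316×2.3×2.3/((2.3+7.8)(2.3+7.8)) = 16.387 kPa

Δσ_z ≈ 16.4 kPa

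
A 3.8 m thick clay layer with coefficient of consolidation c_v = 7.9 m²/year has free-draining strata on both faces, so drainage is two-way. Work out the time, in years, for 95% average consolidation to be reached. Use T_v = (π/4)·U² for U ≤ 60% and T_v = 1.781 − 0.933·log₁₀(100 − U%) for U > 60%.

t ≈ 0.516 years

Drainage path length: H_d = H/2 = 1.9 m (double drainage).
U > 60%: T_v = 1.781 − 0.933·log₁₀(100 − 95) = 1.1289.
t = T_v·H_d²/c_v = 1.1289×1.9²/7.9 = 0.5159 years.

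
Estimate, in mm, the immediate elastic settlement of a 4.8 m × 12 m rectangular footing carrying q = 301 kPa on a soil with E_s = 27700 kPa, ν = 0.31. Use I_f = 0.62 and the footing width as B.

S_e ≈ 29.2 mm

Immediate (elastic) settlement: S_e = q·B·(1−ν²)/E_s · I_f.
S_e = 301 × 4.8 × (1 − 0.31²) / 27700 × 0.62
    = 301 × 4.8 × 0.9039 / 27700 × 0.62
    = 0.02923 m = 29.23 mm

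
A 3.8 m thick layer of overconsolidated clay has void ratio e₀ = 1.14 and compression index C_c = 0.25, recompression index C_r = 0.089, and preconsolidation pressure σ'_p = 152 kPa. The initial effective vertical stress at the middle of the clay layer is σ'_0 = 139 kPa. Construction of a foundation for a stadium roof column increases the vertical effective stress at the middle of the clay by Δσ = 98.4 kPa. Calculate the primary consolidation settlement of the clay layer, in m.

Final effective stress: σ'_f = 139 + 98.4 = 237.4 kPa.
σ'_f = 237.4 > σ'_p = 152 kPa, so the stress path crosses the preconsolidation pressure — recompression up to σ'_p, then virgin compression beyond:
S_c = H/(1+e₀)·[C_r·log₁₀(σ'_p/σ'_0) + C_c·log₁₀(σ'_f/σ'_p)]
    = 3.8/2.14 × [0.089×log₁₀(152/139) + 0.25×log₁₀(237.4/152)]
    = 1.7757 × [0.0034558 + 0.048409] = 0.0921 m

S_c ≈ 0.0921 m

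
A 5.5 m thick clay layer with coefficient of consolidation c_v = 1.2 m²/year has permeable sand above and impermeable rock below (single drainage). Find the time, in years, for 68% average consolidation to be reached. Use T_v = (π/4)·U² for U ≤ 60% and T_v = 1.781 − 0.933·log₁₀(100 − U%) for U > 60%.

Drainage path length: H_d = H = 5.5 m (single drainage).
U > 60%: T_v = 1.781 − 0.933·log₁₀(100 − 68) = 0.3767.
t = T_v·H_d²/c_v = 0.3767×5.5²/1.2 = 9.496 years.

t ≈ 9.5 years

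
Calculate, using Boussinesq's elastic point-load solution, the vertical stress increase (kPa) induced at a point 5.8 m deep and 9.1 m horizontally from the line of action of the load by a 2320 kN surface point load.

Boussinesq vertical stress below a point load on an elastic half-space:
Δσ_z = 3P/(2πz²) · [1 + (r/z)²]^(−5/2)
r/z = 9.1/5.8 = 1.569; [1+(r/z)²]^(−5/2) = 0.044853.
Δσ_z = 3×2320/(2π×5.8²) × 0.044853 = 32.929 × 0.044853 = 1.477 kPa

Δσ_z ≈ 1.48 kPa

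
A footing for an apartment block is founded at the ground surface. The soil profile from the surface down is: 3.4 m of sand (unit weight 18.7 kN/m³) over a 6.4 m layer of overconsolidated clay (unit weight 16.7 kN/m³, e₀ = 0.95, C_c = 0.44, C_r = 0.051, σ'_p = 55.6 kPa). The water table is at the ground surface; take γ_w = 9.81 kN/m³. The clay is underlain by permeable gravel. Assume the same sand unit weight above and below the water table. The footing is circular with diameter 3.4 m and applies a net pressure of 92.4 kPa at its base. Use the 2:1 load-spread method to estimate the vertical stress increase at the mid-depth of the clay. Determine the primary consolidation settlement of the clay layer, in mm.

S_c ≈ 82.4 mm

Mid-depth of clay below the ground surface: z = 3.4 + 6.4/2 = 6.6 m.
Total vertical stress at mid-clay: σ_v = 18.7×3.4 + 16.7×3.2 = 117.02 kPa.
Pore pressure: u = 9.81×(6.6 − 0) = 64.746 kPa.
Initial effective stress: σ'_0 = σ_v − u = 117.02 − 64.746 = 52.274 kPa.
Stress increase at mid-clay by the 2:1 spreading method:
Δσ ≈ qD²/(D+z)² = 92.4×3.4²/(3.4+6.6)² = 10.681 kPa
Final effective stress: σ'_f = 52.274 + 10.681 = 62.955 kPa.
σ'_f = 62.955 > σ'_p = 55.6 kPa, so the stress path crosses the preconsolidation pressure — recompression up to σ'_p, then virgin compression beyond:
S_c = H/(1+e₀)·[C_r·log₁₀(σ'_p/σ'_0) + C_c·log₁₀(σ'_f/σ'_p)]
    = 6.4/1.95 × [0.051×log₁₀(55.6/52.274) + 0.44×log₁₀(62.955/55.6)]
    = 3.2821 × [0.0013662 + 0.02374] = 0.0824 m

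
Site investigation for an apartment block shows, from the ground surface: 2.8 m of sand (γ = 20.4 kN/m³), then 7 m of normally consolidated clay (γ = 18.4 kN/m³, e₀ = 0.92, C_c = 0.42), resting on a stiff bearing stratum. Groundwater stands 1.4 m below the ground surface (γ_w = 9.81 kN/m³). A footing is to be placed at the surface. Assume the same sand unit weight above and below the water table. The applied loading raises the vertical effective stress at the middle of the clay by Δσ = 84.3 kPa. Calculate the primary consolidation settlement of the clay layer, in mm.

Mid-depth of clay below the ground surface: z = 2.8 + 7/2 = 6.3 m.
Total vertical stress at mid-clay: σ_v = 20.4×2.8 + 18.4×3.5 = 121.52 kPa.
Pore pressure: u = 9.81×(6.3 − 1.4) = 48.069 kPa.
Initial effective stress: σ'_0 = σ_v − u = 121.52 − 48.069 = 73.451 kPa.
Final effective stress: σ'_f = σ'_0 + Δσ = 73.451 + 84.3 = 157.75 kPa.
Normally consolidated clay, so the full stress increment lies on the virgin compression line:
S_c = C_c·H/(1+e₀)·log₁₀(σ'_f/σ'_0) = 0.42×7/(1+0.92)×log₁₀(157.75/73.451)
    = 1.5312 × 0.33197 = 0.5083 m

S_c ≈ 508 mm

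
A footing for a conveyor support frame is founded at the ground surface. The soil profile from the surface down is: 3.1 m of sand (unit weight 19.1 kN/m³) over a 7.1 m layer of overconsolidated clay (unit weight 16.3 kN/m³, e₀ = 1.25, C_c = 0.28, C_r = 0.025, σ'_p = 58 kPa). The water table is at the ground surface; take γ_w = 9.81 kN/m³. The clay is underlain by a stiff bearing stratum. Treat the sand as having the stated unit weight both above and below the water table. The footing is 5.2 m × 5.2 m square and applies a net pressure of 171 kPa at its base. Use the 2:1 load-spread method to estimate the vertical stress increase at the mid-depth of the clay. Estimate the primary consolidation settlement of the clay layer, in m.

Mid-depth of clay below the ground surface: z = 3.1 + 7.1/2 = 6.65 m.
Total vertical stress at mid-clay: σ_v = 19.1×3.1 + 16.3×3.55 = 117.08 kPa.
Pore pressure: u = 9.81×(6.65 − 0) = 65.237 kPa.
Initial effective stress: σ'_0 = σ_v − u = 117.08 − 65.237 = 51.843 kPa.
Stress increase at mid-clay by the 2:1 spreading method:
Δσ = qBL/((B+z)(L+z)) = 171×5.2×5.2/((5.2+6.65)(5.2+6.65)) = 32.928 kPa
Final effective stress: σ'_f = 51.843 + 32.928 = 84.771 kPa.
σ'_f = 84.771 > σ'_p = 58 kPa, so the stress path crosses the preconsolidation pressure — recompression up to σ'_p, then virgin compression beyond:
S_c = H/(1+e₀)·[C_r·log₁₀(σ'_p/σ'_0) + C_c·log₁₀(σ'_f/σ'_p)]
    = 7.1/2.25 × [0.025×log₁₀(58/51.843) + 0.28×log₁₀(84.771/58)]
    = 3.1556 × [0.0012184 + 0.046149] = 0.1495 m

S_c ≈ 0.149 m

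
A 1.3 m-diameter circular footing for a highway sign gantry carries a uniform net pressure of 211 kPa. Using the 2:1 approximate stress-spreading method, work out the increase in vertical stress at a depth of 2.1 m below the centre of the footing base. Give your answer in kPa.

Δσ_z ≈ 30.8 kPa

By the 2:1 method the load spreads at 1 horizontal : 2 vertical, so at depth z the loaded area has grown by z in each plan dimension:
Δσ ≈ qD²/(D+z)² = 211×1.3²/(1.3+2.1)² = 30.847 kPa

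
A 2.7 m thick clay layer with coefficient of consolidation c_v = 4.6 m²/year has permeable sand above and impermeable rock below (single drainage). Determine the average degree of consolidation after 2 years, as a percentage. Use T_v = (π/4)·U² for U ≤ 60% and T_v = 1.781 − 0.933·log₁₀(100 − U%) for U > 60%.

U ≈ 96.4 %

Drainage path length: H_d = H = 2.7 m (single drainage).
T_v = c_v·t/H_d² = 4.6×2/2.7² = 1.262.
T_v = 1.262 corresponds to the U > 60% branch:
U = 1 − 10^((1.781 − T_v)/0.933)/100 = 0.964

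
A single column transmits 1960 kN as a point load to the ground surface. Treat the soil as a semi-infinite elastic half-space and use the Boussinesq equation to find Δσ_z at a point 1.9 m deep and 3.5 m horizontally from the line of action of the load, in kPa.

Boussinesq vertical stress below a point load on an elastic half-space:
Δσ_z = 3P/(2πz²) · [1 + (r/z)²]^(−5/2)
r/z = 3.5/1.9 = 1.8421; [1+(r/z)²]^(−5/2) = 0.024718.
Δσ_z = 3×1960/(2π×1.9²) × 0.024718 = 259.23 × 0.024718 = 6.408 kPa

Δσ_z ≈ 6.41 kPa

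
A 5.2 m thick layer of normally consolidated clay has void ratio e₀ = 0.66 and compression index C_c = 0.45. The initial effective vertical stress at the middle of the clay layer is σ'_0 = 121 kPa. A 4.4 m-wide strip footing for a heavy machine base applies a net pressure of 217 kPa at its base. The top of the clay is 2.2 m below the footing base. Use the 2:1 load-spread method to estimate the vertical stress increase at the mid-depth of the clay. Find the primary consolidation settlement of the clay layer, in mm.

S_c ≈ 379 mm

Mid-depth of clay below the footing base: z = 2.2 + 5.2/2 = 4.8 m.
Stress increase at mid-clay by the 2:1 spreading method:
Δσ = qB/(B+z) = 217×4.4/(4.4+4.8) = 103.78 kPa
Final effective stress: σ'_f = σ'_0 + Δσ = 121 + 103.78 = 224.78 kPa.
Normally consolidated clay, so the full stress increment lies on the virgin compression line:
S_c = C_c·H/(1+e₀)·log₁₀(σ'_f/σ'_0) = 0.45×5.2/(1+0.66)×log₁₀(224.78/121)
    = 1.4096 × 0.26897 = 0.3791 m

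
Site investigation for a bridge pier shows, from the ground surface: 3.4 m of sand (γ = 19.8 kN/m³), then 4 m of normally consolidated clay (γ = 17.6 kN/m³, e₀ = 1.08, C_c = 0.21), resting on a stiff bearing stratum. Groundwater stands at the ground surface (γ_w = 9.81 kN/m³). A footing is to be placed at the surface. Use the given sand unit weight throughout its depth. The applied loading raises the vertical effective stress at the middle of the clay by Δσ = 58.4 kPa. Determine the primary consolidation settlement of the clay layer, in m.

S_c ≈ 0.137 m

Mid-depth of clay below the ground surface: z = 3.4 + 4/2 = 5.4 m.
Total vertical stress at mid-clay: σ_v = 19.8×3.4 + 17.6×2 = 102.52 kPa.
Pore pressure: u = 9.81×(5.4 − 0) = 52.974 kPa.
Initial effective stress: σ'_0 = σ_v − u = 102.52 − 52.974 = 49.546 kPa.
Final effective stress: σ'_f = σ'_0 + Δσ = 49.546 + 58.4 = 107.95 kPa.
Normally consolidated clay, so the full stress increment lies on the virgin compression line:
S_c = C_c·H/(1+e₀)·log₁₀(σ'_f/σ'_0) = 0.21×4/(1+1.08)×log₁₀(107.95/49.546)
    = 0.40385 × 0.33821 = 0.1366 m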